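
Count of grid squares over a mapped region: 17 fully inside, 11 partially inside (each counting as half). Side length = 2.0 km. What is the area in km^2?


effective squares = 17 + 11 * 0.5 = 22.5
area = 22.5 * 4.0 = 90.0 km^2

90.0 km^2


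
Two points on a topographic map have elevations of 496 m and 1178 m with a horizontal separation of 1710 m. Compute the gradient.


gradient = (1178 - 496) / 1710 = 682 / 1710 = 0.3988

0.3988


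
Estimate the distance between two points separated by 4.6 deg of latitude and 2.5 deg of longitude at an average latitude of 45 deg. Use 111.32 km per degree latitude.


dlat_km = 4.6 * 111.32 = 512.072
dlon_km = 2.5 * 111.32 * cos(45) ≈ 196.788
dist = sqrt(512.072^2 + 196.788^2) ≈ 548.6 km

548.6 km


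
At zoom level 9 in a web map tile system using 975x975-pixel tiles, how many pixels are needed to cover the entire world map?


tiles per axis = 2^9 = 512
total tiles = 512^2 = 262144
pixels per axis = 512 * 975 = 499200
total pixels = 499200^2 = 249200640000

249200640000 pixels


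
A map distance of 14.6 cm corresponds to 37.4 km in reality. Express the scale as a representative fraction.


ground = 37.4 km = 3740000 cm; RF denominator = ground / map = 3740000 / 14.6 ≈ 256164; RF = 1:256164

1:256164


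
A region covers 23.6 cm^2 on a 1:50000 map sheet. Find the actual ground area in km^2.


ground_area = 23.6 * (50000/100)^2 = 5900000.0 m^2 = 5.9 km^2

5.9 km^2


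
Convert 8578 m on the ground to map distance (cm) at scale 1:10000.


map_cm = 8578 * 100 / 10000 = 85.78 cm

85.78 cm


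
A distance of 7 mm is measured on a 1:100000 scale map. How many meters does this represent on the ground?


ground = 7 mm * 100000 / 1000 = 700.0 m

700.0 m


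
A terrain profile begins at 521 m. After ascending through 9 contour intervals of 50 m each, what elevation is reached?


elevation = 521 + 9 * 50 = 971 m

971 m


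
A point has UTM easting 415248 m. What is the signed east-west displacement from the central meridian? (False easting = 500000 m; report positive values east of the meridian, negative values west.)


displacement = 415248 - 500000 = -84752 m

-84752 m


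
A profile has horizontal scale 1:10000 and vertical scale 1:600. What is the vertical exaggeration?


VE = horizontal_scale / vertical_scale = 10000 / 600 ≈ 16.7

16.7x


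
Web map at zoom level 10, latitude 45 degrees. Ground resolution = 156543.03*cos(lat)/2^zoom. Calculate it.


res = 156543.03 * cos(45) / 2^10 = 156543.03 * 0.70710678 / 1024 = 108.1 m/pixel

108.1 m/pixel


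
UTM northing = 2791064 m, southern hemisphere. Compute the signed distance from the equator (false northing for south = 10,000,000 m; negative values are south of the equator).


For southern: actual = 2791064 - 10000000 = -7208936 m

-7208936 m


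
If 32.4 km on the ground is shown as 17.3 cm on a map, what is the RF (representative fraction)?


ground = 32.4 km = 3240000 cm; RF denominator = ground / map = 3240000 / 17.3 ≈ 187283; RF = 1:187283

1:187283


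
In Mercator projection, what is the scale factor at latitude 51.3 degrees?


SF = 1 / cos(51.3) = 1 / 0.625243 = 1.599

1.599


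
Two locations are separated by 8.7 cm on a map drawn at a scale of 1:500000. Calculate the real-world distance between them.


ground = 8.7 cm * 500000 / 100 = 43500.0 m = 43.5 km

43.5 km


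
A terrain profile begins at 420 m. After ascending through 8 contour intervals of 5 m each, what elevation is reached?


elevation = 420 + 8 * 5 = 460 m

460 m


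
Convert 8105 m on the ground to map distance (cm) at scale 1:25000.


map_cm = 8105 * 100 / 25000 = 32.42 cm

32.42 cm


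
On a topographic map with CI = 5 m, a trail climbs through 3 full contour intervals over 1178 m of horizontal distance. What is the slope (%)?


elevation change = 3 * 5 = 15 m
slope = 15 / 1178 * 100 = 1.3%

1.3%


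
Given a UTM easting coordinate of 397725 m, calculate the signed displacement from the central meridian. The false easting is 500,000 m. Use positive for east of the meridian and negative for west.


displacement = 397725 - 500000 = -102275 m

-102275 m


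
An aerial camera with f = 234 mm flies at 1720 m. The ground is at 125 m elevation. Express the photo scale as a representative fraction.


scale = f / (H - h) = 234 mm / 1595 m = 234 / 1595000 = 1:6816

1:6816


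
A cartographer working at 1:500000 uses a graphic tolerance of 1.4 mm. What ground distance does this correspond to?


ground = 1.4 mm * 500000 / 1000 = 700.0 m

700.0 m


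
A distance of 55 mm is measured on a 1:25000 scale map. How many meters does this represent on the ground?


ground = 55 mm * 25000 / 1000 = 1375.0 m

1375.0 m


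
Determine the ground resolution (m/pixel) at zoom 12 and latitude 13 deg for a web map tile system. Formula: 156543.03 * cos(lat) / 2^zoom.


res = 156543.03 * cos(13) / 2^12 = 156543.03 * 0.97437006 / 4096 = 37.24 m/pixel

37.24 m/pixel


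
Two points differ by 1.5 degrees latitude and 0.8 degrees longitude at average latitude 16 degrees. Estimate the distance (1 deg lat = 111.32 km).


dlat_km = 1.5 * 111.32 = 166.98
dlon_km = 0.8 * 111.32 * cos(16) ≈ 85.606
dist = sqrt(166.98^2 + 85.606^2) ≈ 187.6 km

187.6 km


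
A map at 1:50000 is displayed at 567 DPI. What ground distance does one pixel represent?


pixel_cm = 2.54 / 567 ≈ 0.00448 cm
ground = pixel_cm * 50000 / 100 = 2.54 * 50000 / (567 * 100) = 127000 / 56700 ≈ 2.24 m

2.24 m


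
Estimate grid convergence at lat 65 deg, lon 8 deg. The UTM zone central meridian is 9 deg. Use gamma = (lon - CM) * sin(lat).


gamma = (8 - 9) * sin(65) = -1 * 0.906308 = -0.906 degrees

-0.906 degrees


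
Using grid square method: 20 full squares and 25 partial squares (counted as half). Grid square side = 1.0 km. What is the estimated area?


effective squares = 20 + 25 * 0.5 = 32.5
area = 32.5 * 1.0 = 32.5 km^2

32.5 km^2


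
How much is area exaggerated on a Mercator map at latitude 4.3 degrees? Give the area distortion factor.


area_distortion = 1/cos^2(4.3) = 1.006

1.006


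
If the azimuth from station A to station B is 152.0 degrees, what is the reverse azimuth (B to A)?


back azimuth = (152.0 + 180) mod 360 = 332.0 degrees

332.0 degrees


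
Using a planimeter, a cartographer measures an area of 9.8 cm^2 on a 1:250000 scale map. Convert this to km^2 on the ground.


ground_area = 9.8 * (250000/100)^2 = 61250000.0 m^2 = 61.25 km^2

61.25 km^2


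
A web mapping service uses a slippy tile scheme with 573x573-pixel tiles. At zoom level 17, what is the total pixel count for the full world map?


tiles per axis = 2^17 = 131072
total tiles = 131072^2 = 17179869184
pixels per axis = 131072 * 573 = 75104256
total pixels = 75104256^2 = 5640649269313536

5640649269313536 pixels


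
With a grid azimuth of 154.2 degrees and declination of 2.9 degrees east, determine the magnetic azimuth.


magnetic azimuth = grid azimuth - declination (east +ve)
mag_az = 154.2 - 2.9 = 151.3 degrees

151.3 degrees


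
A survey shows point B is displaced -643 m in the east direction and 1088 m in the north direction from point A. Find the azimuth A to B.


az = atan2(-643, 1088) = -30.6 deg
adjusted to 0-360: 329.4 degrees

329.4 degrees


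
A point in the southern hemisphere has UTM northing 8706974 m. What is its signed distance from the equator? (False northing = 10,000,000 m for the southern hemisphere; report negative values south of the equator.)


For southern: actual = 8706974 - 10000000 = -1293026 m

-1293026 m


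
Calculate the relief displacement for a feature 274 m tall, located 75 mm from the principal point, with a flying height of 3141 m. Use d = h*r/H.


d = h * r / H = 274 * 75 / 3141 = 6.54 mm

6.54 mm


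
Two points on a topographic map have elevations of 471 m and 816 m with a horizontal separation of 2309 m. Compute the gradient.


gradient = (816 - 471) / 2309 = 345 / 2309 = 0.1494

0.1494


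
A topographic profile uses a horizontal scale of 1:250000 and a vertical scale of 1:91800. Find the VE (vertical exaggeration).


VE = horizontal_scale / vertical_scale = 250000 / 91800 ≈ 2.7

2.7x


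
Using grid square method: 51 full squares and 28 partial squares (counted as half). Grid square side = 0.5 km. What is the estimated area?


effective squares = 51 + 28 * 0.5 = 65.0
area = 65.0 * 0.25 = 16.25 km^2

16.25 km^2


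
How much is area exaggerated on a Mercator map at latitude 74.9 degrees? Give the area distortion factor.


area_distortion = 1/cos^2(74.9) = 14.736

14.736


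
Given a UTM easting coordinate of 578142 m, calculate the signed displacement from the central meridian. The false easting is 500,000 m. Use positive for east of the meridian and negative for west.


displacement = 578142 - 500000 = 78142 m

78142 m


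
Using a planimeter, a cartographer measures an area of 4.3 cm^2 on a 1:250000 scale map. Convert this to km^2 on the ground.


ground_area = 4.3 * (250000/100)^2 = 26875000.0 m^2 = 26.875 km^2

26.875 km^2


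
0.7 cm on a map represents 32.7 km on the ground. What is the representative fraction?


ground = 32.7 km = 3270000 cm; RF denominator = ground / map = 3270000 / 0.7 ≈ 4671429; RF = 1:4671429

1:4671429


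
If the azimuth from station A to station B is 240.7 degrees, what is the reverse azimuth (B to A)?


back azimuth = (240.7 + 180) mod 360 = 60.7 degrees

60.7 degrees


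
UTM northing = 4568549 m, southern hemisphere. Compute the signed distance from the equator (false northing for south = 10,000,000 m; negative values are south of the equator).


For southern: actual = 4568549 - 10000000 = -5431451 m

-5431451 m


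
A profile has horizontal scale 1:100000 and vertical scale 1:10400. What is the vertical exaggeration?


VE = horizontal_scale / vertical_scale = 100000 / 10400 ≈ 9.6

9.6x


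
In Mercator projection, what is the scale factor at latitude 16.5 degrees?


SF = 1 / cos(16.5) = 1 / 0.95882 = 1.043

1.043


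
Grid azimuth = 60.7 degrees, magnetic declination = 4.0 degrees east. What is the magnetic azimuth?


magnetic azimuth = grid azimuth - declination (east +ve)
mag_az = 60.7 - 4.0 = 56.7 degrees

56.7 degrees


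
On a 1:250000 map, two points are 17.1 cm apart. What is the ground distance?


ground = 17.1 cm * 250000 / 100 = 42750.0 m = 42.75 km

42.75 km


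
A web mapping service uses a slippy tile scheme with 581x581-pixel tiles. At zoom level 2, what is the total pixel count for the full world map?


tiles per axis = 2^2 = 4
total tiles = 4^2 = 16
pixels per axis = 4 * 581 = 2324
total pixels = 2324^2 = 5400976

5400976 pixels


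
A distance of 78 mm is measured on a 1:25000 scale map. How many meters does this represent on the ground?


ground = 78 mm * 25000 / 1000 = 1950.0 m

1950.0 m


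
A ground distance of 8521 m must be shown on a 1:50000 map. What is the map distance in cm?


map_cm = 8521 * 100 / 50000 = 17.042 cm ≈ 17.04 cm

17.04 cm


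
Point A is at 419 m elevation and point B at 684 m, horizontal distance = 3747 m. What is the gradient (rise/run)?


gradient = (684 - 419) / 3747 = 265 / 3747 = 0.0707

0.0707


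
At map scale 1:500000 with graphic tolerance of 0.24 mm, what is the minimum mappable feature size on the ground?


ground = 0.24 mm * 500000 / 1000 = 120.0 m

120.0 m


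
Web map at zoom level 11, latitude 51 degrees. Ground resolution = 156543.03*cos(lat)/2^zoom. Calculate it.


res = 156543.03 * cos(51) / 2^11 = 156543.03 * 0.62932039 / 2048 = 48.1 m/pixel

48.1 m/pixel


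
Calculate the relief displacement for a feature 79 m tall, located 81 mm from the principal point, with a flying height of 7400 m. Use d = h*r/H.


d = h * r / H = 79 * 81 / 7400 = 0.86 mm

0.86 mm


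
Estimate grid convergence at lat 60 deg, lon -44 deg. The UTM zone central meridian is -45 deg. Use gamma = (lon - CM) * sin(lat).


gamma = (-44 - -45) * sin(60) = 1 * 0.866025 = 0.866 degrees

0.866 degrees


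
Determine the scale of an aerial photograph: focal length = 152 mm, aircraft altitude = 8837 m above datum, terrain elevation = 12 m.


scale = f / (H - h) = 152 mm / 8825 m = 152 / 8825000 = 1:58059

1:58059


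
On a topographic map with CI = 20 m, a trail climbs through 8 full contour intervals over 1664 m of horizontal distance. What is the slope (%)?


elevation change = 8 * 20 = 160 m
slope = 160 / 1664 * 100 = 9.6%

9.6%


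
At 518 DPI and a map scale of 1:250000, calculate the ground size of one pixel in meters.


pixel_cm = 2.54 / 518 ≈ 0.004903 cm
ground = pixel_cm * 250000 / 100 = 2.54 * 250000 / (518 * 100) = 635000 / 51800 ≈ 12.26 m

12.26 m


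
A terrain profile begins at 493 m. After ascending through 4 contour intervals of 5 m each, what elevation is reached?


elevation = 493 + 4 * 5 = 513 m

513 m


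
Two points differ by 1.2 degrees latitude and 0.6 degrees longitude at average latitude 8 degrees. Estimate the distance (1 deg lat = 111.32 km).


dlat_km = 1.2 * 111.32 = 133.584
dlon_km = 0.6 * 111.32 * cos(8) ≈ 66.142
dist = sqrt(133.584^2 + 66.142^2) ≈ 149.1 km

149.1 km


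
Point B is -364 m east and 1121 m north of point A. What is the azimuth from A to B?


az = atan2(-364, 1121) = -18.0 deg
adjusted to 0-360: 342.0 degrees

342.0 degrees


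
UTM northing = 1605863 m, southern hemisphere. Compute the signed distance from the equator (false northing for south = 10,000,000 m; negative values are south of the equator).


For southern: actual = 1605863 - 10000000 = -8394137 m

-8394137 m


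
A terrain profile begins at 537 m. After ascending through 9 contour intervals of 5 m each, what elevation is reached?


elevation = 537 + 9 * 5 = 582 m

582 m


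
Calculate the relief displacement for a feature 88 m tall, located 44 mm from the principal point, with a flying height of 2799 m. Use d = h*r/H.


d = h * r / H = 88 * 44 / 2799 = 1.38 mm

1.38 mm


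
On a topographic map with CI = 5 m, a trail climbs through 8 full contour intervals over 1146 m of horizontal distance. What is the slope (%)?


elevation change = 8 * 5 = 40 m
slope = 40 / 1146 * 100 = 3.5%

3.5%


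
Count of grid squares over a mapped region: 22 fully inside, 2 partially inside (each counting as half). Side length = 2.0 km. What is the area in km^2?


effective squares = 22 + 2 * 0.5 = 23.0
area = 23.0 * 4.0 = 92.0 km^2

92.0 km^2


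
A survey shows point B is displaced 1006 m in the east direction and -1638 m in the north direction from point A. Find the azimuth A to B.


az = atan2(1006, -1638) = 148.4 deg
adjusted to 0-360: 148.4 degrees

148.4 degrees


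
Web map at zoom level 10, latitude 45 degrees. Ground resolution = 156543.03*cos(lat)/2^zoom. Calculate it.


res = 156543.03 * cos(45) / 2^10 = 156543.03 * 0.70710678 / 1024 = 108.1 m/pixel

108.1 m/pixel


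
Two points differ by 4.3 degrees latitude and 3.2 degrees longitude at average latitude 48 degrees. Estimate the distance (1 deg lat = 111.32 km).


dlat_km = 4.3 * 111.32 = 478.676
dlon_km = 3.2 * 111.32 * cos(48) ≈ 238.36
dist = sqrt(478.676^2 + 238.36^2) ≈ 534.7 km

534.7 km


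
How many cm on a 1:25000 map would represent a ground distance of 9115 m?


map_cm = 9115 * 100 / 25000 = 36.46 cm

36.46 cm


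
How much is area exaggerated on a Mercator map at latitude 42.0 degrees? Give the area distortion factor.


area_distortion = 1/cos^2(42.0) = 1.811

1.811


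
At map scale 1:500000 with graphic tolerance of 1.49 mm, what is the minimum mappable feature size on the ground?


ground = 1.49 mm * 500000 / 1000 = 745.0 m

745.0 m


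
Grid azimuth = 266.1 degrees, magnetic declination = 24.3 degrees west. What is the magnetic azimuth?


magnetic azimuth = grid azimuth - declination (east +ve)
mag_az = 266.1 - -24.3 = 290.4 degrees

290.4 degrees


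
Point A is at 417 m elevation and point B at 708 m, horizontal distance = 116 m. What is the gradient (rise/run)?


gradient = (708 - 417) / 116 = 291 / 116 = 2.5086

2.5086


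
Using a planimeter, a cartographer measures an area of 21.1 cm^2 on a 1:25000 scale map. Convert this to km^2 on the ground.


ground_area = 21.1 * (25000/100)^2 = 1318750.0 m^2 = 1.31875 km^2 ≈ 1.319 km^2

1.319 km^2


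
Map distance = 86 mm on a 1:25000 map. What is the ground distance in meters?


ground = 86 mm * 25000 / 1000 = 2150.0 m

2150.0 m


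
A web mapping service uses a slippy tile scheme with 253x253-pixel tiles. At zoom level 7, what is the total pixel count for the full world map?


tiles per axis = 2^7 = 128
total tiles = 128^2 = 16384
pixels per axis = 128 * 253 = 32384
total pixels = 32384^2 = 1048723456

1048723456 pixels


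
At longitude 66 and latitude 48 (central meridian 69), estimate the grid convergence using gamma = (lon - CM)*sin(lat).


gamma = (66 - 69) * sin(48) = -3 * 0.743145 = -2.229 degrees

-2.229 degrees


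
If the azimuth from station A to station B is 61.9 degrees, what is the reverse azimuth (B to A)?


back azimuth = (61.9 + 180) mod 360 = 241.9 degrees

241.9 degrees


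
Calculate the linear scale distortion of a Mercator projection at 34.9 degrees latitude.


SF = 1 / cos(34.9) = 1 / 0.820152 = 1.219

1.219


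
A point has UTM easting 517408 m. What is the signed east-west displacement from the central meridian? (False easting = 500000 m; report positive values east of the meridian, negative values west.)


displacement = 517408 - 500000 = 17408 m

17408 m


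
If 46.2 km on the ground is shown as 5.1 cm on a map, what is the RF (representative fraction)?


ground = 46.2 km = 4620000 cm; RF denominator = ground / map = 4620000 / 5.1 ≈ 905882; RF = 1:905882

1:905882


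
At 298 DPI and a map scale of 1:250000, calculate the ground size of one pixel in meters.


pixel_cm = 2.54 / 298 ≈ 0.008523 cm
ground = pixel_cm * 250000 / 100 = 2.54 * 250000 / (298 * 100) = 635000 / 29800 ≈ 21.31 m

21.31 m


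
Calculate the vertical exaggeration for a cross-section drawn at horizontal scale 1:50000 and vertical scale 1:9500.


VE = horizontal_scale / vertical_scale = 50000 / 9500 ≈ 5.3

5.3x


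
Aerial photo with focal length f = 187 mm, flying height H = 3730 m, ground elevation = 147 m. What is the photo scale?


scale = f / (H - h) = 187 mm / 3583 m = 187 / 3583000 = 1:19160

1:19160


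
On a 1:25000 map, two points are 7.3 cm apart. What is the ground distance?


ground = 7.3 cm * 25000 / 100 = 1825.0 m = 1.825 km

1.825 km


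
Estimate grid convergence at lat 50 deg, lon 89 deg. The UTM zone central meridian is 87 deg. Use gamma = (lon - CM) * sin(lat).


gamma = (89 - 87) * sin(50) = 2 * 0.766044 = 1.532 degrees

1.532 degrees


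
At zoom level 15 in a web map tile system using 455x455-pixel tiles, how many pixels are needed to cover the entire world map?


tiles per axis = 2^15 = 32768
total tiles = 32768^2 = 1073741824
pixels per axis = 32768 * 455 = 14909440
total pixels = 14909440^2 = 222291401113600

222291401113600 pixels


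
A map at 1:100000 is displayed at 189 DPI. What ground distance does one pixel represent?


pixel_cm = 2.54 / 189 ≈ 0.013439 cm
ground = pixel_cm * 100000 / 100 = 2.54 * 100000 / (189 * 100) = 254000 / 18900 ≈ 13.44 m

13.44 m


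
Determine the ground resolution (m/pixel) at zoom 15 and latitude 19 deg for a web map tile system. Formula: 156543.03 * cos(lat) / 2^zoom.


res = 156543.03 * cos(19) / 2^15 = 156543.03 * 0.94551858 / 32768 = 4.52 m/pixel

4.52 m/pixel


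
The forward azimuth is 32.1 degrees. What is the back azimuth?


back azimuth = (32.1 + 180) mod 360 = 212.1 degrees

212.1 degrees


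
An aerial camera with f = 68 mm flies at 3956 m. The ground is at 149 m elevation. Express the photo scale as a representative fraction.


scale = f / (H - h) = 68 mm / 3807 m = 68 / 3807000 = 1:55985

1:55985


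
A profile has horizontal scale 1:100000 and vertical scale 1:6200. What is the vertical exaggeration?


VE = horizontal_scale / vertical_scale = 100000 / 6200 ≈ 16.1

16.1x


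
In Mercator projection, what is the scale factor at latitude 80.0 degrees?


SF = 1 / cos(80.0) = 1 / 0.173648 = 5.759

5.759


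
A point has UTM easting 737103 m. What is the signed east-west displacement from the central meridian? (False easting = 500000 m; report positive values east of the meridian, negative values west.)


displacement = 737103 - 500000 = 237103 m

237103 m


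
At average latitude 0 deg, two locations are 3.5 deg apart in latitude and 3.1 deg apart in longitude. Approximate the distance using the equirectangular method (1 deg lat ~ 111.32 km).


dlat_km = 3.5 * 111.32 = 389.62
dlon_km = 3.1 * 111.32 * cos(0) ≈ 345.092
dist = sqrt(389.62^2 + 345.092^2) ≈ 520.5 km

520.5 km


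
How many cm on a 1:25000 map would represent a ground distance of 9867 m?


map_cm = 9867 * 100 / 25000 = 39.468 cm ≈ 39.47 cm

39.47 cm


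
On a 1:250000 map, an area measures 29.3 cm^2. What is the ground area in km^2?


ground_area = 29.3 * (250000/100)^2 = 183125000.0 m^2 = 183.125 km^2

183.125 km^2


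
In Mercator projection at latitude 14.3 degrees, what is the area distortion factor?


area_distortion = 1/cos^2(14.3) = 1.065

1.065


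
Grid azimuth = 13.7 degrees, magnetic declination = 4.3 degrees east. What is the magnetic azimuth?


magnetic azimuth = grid azimuth - declination (east +ve)
mag_az = 13.7 - 4.3 = 9.4 degrees

9.4 degrees


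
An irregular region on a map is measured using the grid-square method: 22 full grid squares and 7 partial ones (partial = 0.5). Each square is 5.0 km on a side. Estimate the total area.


effective squares = 22 + 7 * 0.5 = 25.5
area = 25.5 * 25.0 = 637.5 km^2

637.5 km^2


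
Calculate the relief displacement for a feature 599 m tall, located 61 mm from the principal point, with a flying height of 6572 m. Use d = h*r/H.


d = h * r / H = 599 * 61 / 6572 = 5.56 mm

5.56 mm


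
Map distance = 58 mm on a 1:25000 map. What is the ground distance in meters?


ground = 58 mm * 25000 / 1000 = 1450.0 m

1450.0 m


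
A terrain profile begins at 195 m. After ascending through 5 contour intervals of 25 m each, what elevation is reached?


elevation = 195 + 5 * 25 = 320 m

320 m


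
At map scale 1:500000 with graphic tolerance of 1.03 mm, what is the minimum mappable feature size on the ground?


ground = 1.03 mm * 500000 / 1000 = 515.0 m

515.0 m


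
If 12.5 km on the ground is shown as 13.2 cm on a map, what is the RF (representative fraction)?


ground = 12.5 km = 1250000 cm; RF denominator = ground / map = 1250000 / 13.2 ≈ 94697; RF = 1:94697

1:94697


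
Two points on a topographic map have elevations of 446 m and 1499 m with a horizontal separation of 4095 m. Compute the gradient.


gradient = (1499 - 446) / 4095 = 1053 / 4095 = 0.2571

0.2571


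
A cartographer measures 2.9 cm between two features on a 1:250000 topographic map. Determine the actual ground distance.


ground = 2.9 cm * 250000 / 100 = 7250.0 m = 7.25 km

7.25 km


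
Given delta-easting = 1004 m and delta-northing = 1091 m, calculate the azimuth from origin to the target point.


az = atan2(1004, 1091) = 42.6 deg
adjusted to 0-360: 42.6 degrees

42.6 degrees


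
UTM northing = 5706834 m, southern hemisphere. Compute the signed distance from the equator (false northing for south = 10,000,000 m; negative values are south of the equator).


For southern: actual = 5706834 - 10000000 = -4293166 m

-4293166 m


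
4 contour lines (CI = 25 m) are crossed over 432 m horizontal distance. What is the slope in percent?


elevation change = 4 * 25 = 100 m
slope = 100 / 432 * 100 = 23.1%

23.1%


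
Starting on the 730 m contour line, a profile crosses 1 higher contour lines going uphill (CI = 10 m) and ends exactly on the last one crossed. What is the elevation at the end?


elevation = 730 + 1 * 10 = 740 m

740 m


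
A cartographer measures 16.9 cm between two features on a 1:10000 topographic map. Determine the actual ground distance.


ground = 16.9 cm * 10000 / 100 = 1690.0 m = 1.69 km

1.69 km


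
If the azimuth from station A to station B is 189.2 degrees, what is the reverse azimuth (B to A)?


back azimuth = (189.2 + 180) mod 360 = 9.2 degrees

9.2 degrees


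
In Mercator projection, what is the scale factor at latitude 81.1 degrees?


SF = 1 / cos(81.1) = 1 / 0.15471 = 6.464

6.464


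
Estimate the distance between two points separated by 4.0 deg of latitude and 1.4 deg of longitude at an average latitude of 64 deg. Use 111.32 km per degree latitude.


dlat_km = 4.0 * 111.32 = 445.28
dlon_km = 1.4 * 111.32 * cos(64) ≈ 68.319
dist = sqrt(445.28^2 + 68.319^2) ≈ 450.5 km

450.5 km


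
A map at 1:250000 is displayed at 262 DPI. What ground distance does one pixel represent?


pixel_cm = 2.54 / 262 ≈ 0.009695 cm
ground = pixel_cm * 250000 / 100 = 2.54 * 250000 / (262 * 100) = 635000 / 26200 ≈ 24.24 m

24.24 m


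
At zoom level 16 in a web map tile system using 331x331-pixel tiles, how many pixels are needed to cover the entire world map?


tiles per axis = 2^16 = 65536
total tiles = 65536^2 = 4294967296
pixels per axis = 65536 * 331 = 21692416
total pixels = 21692416^2 = 470560911917056

470560911917056 pixels


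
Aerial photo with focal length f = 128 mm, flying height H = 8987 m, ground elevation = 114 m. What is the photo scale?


scale = f / (H - h) = 128 mm / 8873 m = 128 / 8873000 = 1:69320

1:69320


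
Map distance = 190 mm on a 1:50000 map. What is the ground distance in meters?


ground = 190 mm * 50000 / 1000 = 9500.0 m

9500.0 m


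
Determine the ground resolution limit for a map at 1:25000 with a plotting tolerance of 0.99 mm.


ground = 0.99 mm * 25000 / 1000 = 24.75 m

24.75 m


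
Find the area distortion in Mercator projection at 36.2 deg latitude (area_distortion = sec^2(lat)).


area_distortion = 1/cos^2(36.2) = 1.536

1.536


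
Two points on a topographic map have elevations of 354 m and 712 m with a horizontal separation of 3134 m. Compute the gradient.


gradient = (712 - 354) / 3134 = 358 / 3134 = 0.1142

0.1142


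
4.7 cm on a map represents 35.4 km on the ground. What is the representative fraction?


ground = 35.4 km = 3540000 cm; RF denominator = ground / map = 3540000 / 4.7 ≈ 753191; RF = 1:753191

1:753191


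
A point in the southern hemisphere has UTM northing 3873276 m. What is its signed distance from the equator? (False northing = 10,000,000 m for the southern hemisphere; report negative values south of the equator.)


For southern: actual = 3873276 - 10000000 = -6126724 m

-6126724 m


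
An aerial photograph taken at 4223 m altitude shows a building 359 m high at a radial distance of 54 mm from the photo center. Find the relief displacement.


d = h * r / H = 359 * 54 / 4223 = 4.59 mm

4.59 mm


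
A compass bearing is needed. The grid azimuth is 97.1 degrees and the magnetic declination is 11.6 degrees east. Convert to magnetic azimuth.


magnetic azimuth = grid azimuth - declination (east +ve)
mag_az = 97.1 - 11.6 = 85.5 degrees

85.5 degrees


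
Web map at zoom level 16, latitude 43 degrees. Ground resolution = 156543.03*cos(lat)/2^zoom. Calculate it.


res = 156543.03 * cos(43) / 2^16 = 156543.03 * 0.7313537 / 65536 = 1.75 m/pixel

1.75 m/pixel


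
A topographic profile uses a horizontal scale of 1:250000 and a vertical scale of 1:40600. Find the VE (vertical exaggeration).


VE = horizontal_scale / vertical_scale = 250000 / 40600 ≈ 6.2

6.2x


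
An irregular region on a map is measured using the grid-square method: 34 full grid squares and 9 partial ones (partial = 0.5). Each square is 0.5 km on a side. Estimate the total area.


effective squares = 34 + 9 * 0.5 = 38.5
area = 38.5 * 0.25 = 9.625 km^2

9.625 km^2


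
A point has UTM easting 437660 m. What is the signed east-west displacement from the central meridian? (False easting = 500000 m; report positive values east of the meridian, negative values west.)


displacement = 437660 - 500000 = -62340 m

-62340 m


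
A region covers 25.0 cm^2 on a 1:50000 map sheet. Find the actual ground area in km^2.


ground_area = 25.0 * (50000/100)^2 = 6250000.0 m^2 = 6.25 km^2

6.25 km^2


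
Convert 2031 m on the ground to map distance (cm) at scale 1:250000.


map_cm = 2031 * 100 / 250000 = 0.8124 cm ≈ 0.81 cm

0.81 cm


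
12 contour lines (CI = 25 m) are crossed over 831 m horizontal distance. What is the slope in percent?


elevation change = 12 * 25 = 300 m
slope = 300 / 831 * 100 = 36.1%

36.1%


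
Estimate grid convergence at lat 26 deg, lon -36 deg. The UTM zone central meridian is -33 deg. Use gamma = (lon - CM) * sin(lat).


gamma = (-36 - -33) * sin(26) = -3 * 0.438371 = -1.315 degrees

-1.315 degrees


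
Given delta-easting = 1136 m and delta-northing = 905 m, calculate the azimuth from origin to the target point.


az = atan2(1136, 905) = 51.5 deg
adjusted to 0-360: 51.5 degrees

51.5 degrees


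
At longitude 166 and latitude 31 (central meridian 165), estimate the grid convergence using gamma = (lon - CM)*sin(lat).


gamma = (166 - 165) * sin(31) = 1 * 0.515038 = 0.515 degrees

0.515 degrees


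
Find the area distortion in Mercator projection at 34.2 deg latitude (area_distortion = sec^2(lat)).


area_distortion = 1/cos^2(34.2) = 1.462

1.462


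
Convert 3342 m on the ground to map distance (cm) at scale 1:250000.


map_cm = 3342 * 100 / 250000 = 1.3368 cm ≈ 1.34 cm

1.34 cm


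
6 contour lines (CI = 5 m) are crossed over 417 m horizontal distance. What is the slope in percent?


elevation change = 6 * 5 = 30 m
slope = 30 / 417 * 100 = 7.2%

7.2%


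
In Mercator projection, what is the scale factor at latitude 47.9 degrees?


SF = 1 / cos(47.9) = 1 / 0.670427 = 1.492

1.492


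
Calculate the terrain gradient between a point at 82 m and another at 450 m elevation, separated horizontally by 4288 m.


gradient = (450 - 82) / 4288 = 368 / 4288 = 0.0858

0.0858


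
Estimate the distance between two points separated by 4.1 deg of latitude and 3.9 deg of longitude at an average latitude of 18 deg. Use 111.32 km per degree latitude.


dlat_km = 4.1 * 111.32 = 456.412
dlon_km = 3.9 * 111.32 * cos(18) ≈ 412.899
dist = sqrt(456.412^2 + 412.899^2) ≈ 615.5 km

615.5 km


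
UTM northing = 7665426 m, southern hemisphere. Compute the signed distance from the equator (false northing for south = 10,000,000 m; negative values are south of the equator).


For southern: actual = 7665426 - 10000000 = -2334574 m

-2334574 m


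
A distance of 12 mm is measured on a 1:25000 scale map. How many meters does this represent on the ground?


ground = 12 mm * 25000 / 1000 = 300.0 m

300.0 m


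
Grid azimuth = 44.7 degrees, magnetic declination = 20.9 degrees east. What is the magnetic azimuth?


magnetic azimuth = grid azimuth - declination (east +ve)
mag_az = 44.7 - 20.9 = 23.8 degrees

23.8 degrees


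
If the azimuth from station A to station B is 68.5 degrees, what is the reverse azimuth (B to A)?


back azimuth = (68.5 + 180) mod 360 = 248.5 degrees

248.5 degrees


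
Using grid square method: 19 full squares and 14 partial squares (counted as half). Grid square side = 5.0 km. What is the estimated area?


effective squares = 19 + 14 * 0.5 = 26.0
area = 26.0 * 25.0 = 650.0 km^2

650.0 km^2


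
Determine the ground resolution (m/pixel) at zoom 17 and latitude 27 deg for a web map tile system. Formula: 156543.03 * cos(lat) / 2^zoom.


res = 156543.03 * cos(27) / 2^17 = 156543.03 * 0.89100652 / 131072 = 1.06 m/pixel

1.06 m/pixel


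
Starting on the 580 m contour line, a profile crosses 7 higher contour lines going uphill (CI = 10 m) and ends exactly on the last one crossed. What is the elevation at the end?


elevation = 580 + 7 * 10 = 650 m

650 m


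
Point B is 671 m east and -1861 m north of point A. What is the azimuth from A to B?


az = atan2(671, -1861) = 160.2 deg
adjusted to 0-360: 160.2 degrees

160.2 degrees


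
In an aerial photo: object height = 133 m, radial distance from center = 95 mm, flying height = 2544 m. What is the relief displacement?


d = h * r / H = 133 * 95 / 2544 = 4.97 mm

4.97 mm


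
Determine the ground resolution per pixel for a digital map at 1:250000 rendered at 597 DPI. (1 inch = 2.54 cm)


pixel_cm = 2.54 / 597 ≈ 0.004255 cm
ground = pixel_cm * 250000 / 100 = 2.54 * 250000 / (597 * 100) = 635000 / 59700 ≈ 10.64 m

10.64 m


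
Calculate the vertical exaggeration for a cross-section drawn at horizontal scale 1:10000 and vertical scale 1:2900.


VE = horizontal_scale / vertical_scale = 10000 / 2900 ≈ 3.4

3.4x


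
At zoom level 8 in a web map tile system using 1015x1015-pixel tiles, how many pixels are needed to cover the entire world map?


tiles per axis = 2^8 = 256
total tiles = 256^2 = 65536
pixels per axis = 256 * 1015 = 259840
total pixels = 259840^2 = 67516825600

67516825600 pixels


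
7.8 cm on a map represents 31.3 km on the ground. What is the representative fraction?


ground = 31.3 km = 3130000 cm; RF denominator = ground / map = 3130000 / 7.8 ≈ 401282; RF = 1:401282

1:401282


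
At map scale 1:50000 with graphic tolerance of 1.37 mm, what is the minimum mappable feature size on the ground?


ground = 1.37 mm * 50000 / 1000 = 68.5 m

68.5 m


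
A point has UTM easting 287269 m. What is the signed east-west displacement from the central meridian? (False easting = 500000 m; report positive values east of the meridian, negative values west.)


displacement = 287269 - 500000 = -212731 m

-212731 m


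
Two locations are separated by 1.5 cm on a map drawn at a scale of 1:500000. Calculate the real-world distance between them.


ground = 1.5 cm * 500000 / 100 = 7500.0 m = 7.5 km

7.5 km


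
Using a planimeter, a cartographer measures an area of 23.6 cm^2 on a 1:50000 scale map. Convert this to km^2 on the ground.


ground_area = 23.6 * (50000/100)^2 = 5900000.0 m^2 = 5.9 km^2

5.9 km^2


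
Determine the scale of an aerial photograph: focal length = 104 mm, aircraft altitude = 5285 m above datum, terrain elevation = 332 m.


scale = f / (H - h) = 104 mm / 4953 m = 104 / 4953000 = 1:47625

1:47625


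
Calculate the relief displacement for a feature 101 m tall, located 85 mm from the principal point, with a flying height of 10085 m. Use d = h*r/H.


d = h * r / H = 101 * 85 / 10085 = 0.85 mm

0.85 mm


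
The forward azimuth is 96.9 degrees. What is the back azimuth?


back azimuth = (96.9 + 180) mod 360 = 276.9 degrees

276.9 degrees


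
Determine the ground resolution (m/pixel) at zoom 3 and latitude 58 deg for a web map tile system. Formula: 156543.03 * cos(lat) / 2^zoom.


res = 156543.03 * cos(58) / 2^3 = 156543.03 * 0.52991926 / 8 = 10369.4 m/pixel

10369.4 m/pixel


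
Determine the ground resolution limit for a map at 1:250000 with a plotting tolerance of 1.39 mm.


ground = 1.39 mm * 250000 / 1000 = 347.5 m

347.5 m


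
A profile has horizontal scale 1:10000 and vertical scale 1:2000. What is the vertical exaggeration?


VE = horizontal_scale / vertical_scale = 10000 / 2000 = 5.0

5.0x


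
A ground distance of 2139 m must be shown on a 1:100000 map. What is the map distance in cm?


map_cm = 2139 * 100 / 100000 = 2.139 cm ≈ 2.14 cm

2.14 cm


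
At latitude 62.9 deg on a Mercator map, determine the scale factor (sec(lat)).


SF = 1 / cos(62.9) = 1 / 0.455545 = 2.195

2.195


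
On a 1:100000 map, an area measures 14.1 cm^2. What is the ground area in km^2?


ground_area = 14.1 * (100000/100)^2 = 14100000.0 m^2 = 14.1 km^2

14.1 km^2


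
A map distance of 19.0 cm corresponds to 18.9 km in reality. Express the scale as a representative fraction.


ground = 18.9 km = 1890000 cm; RF denominator = ground / map = 1890000 / 19.0 ≈ 99474; RF = 1:99474

1:99474


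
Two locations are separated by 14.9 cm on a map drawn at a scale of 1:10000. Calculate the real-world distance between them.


ground = 14.9 cm * 10000 / 100 = 1490.0 m = 1.49 km

1.49 km


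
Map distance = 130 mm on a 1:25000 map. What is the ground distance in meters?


ground = 130 mm * 25000 / 1000 = 3250.0 m

3250.0 m


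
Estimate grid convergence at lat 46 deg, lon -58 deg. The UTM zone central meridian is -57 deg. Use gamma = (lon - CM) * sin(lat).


gamma = (-58 - -57) * sin(46) = -1 * 0.71934 = -0.719 degrees

-0.719 degrees


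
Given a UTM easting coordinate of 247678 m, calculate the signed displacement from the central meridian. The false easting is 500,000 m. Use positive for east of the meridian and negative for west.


displacement = 247678 - 500000 = -252322 m

-252322 m


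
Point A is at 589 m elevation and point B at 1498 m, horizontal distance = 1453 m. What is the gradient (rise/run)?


gradient = (1498 - 589) / 1453 = 909 / 1453 = 0.6256

0.6256


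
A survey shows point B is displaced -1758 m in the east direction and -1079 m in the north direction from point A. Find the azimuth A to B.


az = atan2(-1758, -1079) = -121.5 deg
adjusted to 0-360: 238.5 degrees

238.5 degrees


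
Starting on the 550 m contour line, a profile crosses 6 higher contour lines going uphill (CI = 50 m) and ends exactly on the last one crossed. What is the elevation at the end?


elevation = 550 + 6 * 50 = 850 m

850 m


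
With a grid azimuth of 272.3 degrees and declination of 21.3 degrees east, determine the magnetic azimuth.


magnetic azimuth = grid azimuth - declination (east +ve)
mag_az = 272.3 - 21.3 = 251.0 degrees

251.0 degrees


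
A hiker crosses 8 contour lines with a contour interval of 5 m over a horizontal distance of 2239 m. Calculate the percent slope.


elevation change = 8 * 5 = 40 m
slope = 40 / 2239 * 100 = 1.8%

1.8%


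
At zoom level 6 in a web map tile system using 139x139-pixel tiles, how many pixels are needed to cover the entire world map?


tiles per axis = 2^6 = 64
total tiles = 64^2 = 4096
pixels per axis = 64 * 139 = 8896
total pixels = 8896^2 = 79138816

79138816 pixels


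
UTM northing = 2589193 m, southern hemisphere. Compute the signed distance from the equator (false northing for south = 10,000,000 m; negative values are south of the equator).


For southern: actual = 2589193 - 10000000 = -7410807 m

-7410807 m


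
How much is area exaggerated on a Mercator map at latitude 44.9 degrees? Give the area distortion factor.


area_distortion = 1/cos^2(44.9) = 1.993

1.993


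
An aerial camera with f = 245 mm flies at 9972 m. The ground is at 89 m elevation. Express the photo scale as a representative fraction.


scale = f / (H - h) = 245 mm / 9883 m = 245 / 9883000 = 1:40339

1:40339


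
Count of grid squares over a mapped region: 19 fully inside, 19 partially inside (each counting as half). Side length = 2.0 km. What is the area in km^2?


effective squares = 19 + 19 * 0.5 = 28.5
area = 28.5 * 4.0 = 114.0 km^2

114.0 km^2


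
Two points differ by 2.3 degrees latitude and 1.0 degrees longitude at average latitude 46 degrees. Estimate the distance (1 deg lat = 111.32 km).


dlat_km = 2.3 * 111.32 = 256.036
dlon_km = 1.0 * 111.32 * cos(46) ≈ 77.329
dist = sqrt(256.036^2 + 77.329^2) ≈ 267.5 km

267.5 km
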